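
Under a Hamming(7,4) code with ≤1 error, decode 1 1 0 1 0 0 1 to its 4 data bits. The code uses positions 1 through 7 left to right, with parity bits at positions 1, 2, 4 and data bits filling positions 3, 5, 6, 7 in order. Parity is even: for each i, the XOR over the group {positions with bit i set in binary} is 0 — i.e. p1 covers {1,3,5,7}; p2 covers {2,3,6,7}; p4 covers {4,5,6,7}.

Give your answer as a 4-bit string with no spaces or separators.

0001

s1 (pos 1,3,5,7): 1⊕0⊕0⊕1 = 0
s2 (pos 2,3,6,7): 1⊕0⊕0⊕1 = 0
s4 (pos 4,5,6,7): 1⊕0⊕0⊕1 = 0
Syndrome s4…s1 = 000 → no error.
Read data bits from positions 3,5,6,7: 0001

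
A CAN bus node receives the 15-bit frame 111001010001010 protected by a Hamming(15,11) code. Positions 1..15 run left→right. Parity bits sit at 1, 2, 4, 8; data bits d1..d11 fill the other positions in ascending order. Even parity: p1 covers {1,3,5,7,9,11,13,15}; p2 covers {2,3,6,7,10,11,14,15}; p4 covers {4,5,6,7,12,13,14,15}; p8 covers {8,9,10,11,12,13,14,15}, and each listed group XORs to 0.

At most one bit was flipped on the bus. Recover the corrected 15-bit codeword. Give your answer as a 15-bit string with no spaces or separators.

s1 (pos 1,3,5,7,9,11,13,15): 1⊕1⊕0⊕0⊕0⊕0⊕0⊕0 = 0
s2 (pos 2,3,6,7,10,11,14,15): 1⊕1⊕1⊕0⊕0⊕0⊕1⊕0 = 0
s4 (pos 4,5,6,7,12,13,14,15): 0⊕0⊕1⊕0⊕1⊕0⊕1⊕0 = 1
s8 (pos 8,9,10,11,12,13,14,15): 1⊕0⊕0⊕0⊕1⊕0⊕1⊕0 = 1
Syndrome s8…s1 = 1100 → error at position 12.
Flip position 12: 111001010001010 → 111001010000010

111001010000010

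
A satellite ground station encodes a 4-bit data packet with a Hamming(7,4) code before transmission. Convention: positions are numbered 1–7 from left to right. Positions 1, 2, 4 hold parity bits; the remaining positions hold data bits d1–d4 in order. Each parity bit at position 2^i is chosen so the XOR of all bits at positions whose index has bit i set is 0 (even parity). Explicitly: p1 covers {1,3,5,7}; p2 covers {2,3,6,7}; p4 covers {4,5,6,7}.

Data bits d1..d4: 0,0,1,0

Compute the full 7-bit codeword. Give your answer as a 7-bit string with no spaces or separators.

0101010

Place data at non-parity positions: p1 p2 0 p4 0 1 0
p1 (pos 1,3,5,7): XOR of data positions = 0⊕0⊕0 = 0
p2 (pos 2,3,6,7): XOR of data positions = 0⊕1⊕0 = 1
p4 (pos 4,5,6,7): XOR of data positions = 0⊕1⊕0 = 1
Codeword: 0101010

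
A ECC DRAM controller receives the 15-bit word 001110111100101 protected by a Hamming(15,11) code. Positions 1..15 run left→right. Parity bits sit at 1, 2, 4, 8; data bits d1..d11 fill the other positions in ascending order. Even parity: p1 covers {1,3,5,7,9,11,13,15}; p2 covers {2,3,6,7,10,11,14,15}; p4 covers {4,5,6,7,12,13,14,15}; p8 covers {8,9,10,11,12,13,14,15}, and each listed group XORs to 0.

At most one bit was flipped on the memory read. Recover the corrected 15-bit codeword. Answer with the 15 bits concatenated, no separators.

001110111101101

s1 (pos 1,3,5,7,9,11,13,15): 0⊕1⊕1⊕1⊕1⊕0⊕1⊕1 = 0
s2 (pos 2,3,6,7,10,11,14,15): 0⊕1⊕0⊕1⊕1⊕0⊕0⊕1 = 0
s4 (pos 4,5,6,7,12,13,14,15): 1⊕1⊕0⊕1⊕0⊕1⊕0⊕1 = 1
s8 (pos 8,9,10,11,12,13,14,15): 1⊕1⊕1⊕0⊕0⊕1⊕0⊕1 = 1
Syndrome s8…s1 = 1100 → error at position 12.
Flip position 12: 001110111100101 → 001110111101101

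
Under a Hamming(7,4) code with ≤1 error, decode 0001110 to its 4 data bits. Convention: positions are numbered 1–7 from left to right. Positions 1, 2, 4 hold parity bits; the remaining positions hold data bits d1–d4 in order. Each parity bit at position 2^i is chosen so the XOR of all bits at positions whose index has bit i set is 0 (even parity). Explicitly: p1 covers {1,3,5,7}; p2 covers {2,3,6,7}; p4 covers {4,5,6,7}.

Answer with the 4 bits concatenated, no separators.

0111

s1 (pos 1,3,5,7): 0⊕0⊕1⊕0 = 1
s2 (pos 2,3,6,7): 0⊕0⊕1⊕0 = 1
s4 (pos 4,5,6,7): 1⊕1⊕1⊕0 = 1
Syndrome s4…s1 = 111 → error at position 7.
Flip position 7: 0001110 → 0001111
Read data bits from positions 3,5,6,7: 0111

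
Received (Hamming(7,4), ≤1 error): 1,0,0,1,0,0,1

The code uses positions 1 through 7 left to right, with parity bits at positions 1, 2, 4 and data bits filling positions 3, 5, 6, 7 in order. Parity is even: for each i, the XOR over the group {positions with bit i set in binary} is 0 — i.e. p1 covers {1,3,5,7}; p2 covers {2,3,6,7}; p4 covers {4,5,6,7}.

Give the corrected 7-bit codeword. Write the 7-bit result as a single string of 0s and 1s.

s1 (pos 1,3,5,7): 1⊕0⊕0⊕1 = 0
s2 (pos 2,3,6,7): 0⊕0⊕0⊕1 = 1
s4 (pos 4,5,6,7): 1⊕0⊕0⊕1 = 0
Syndrome s4…s1 = 010 → error at position 2.
Flip position 2: 1001001 → 1101001

1101001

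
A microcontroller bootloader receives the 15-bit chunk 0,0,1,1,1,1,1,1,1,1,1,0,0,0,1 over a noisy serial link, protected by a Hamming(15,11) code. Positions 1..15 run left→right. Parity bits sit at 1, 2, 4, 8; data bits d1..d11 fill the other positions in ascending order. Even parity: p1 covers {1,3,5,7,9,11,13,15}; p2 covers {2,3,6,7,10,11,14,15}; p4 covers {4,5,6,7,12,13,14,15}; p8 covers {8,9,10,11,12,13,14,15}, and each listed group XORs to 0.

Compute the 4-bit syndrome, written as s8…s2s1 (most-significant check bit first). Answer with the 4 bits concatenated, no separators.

1100

s1 (pos 1,3,5,7,9,11,13,15): 0⊕1⊕1⊕1⊕1⊕1⊕0⊕1 = 0
s2 (pos 2,3,6,7,10,11,14,15): 0⊕1⊕1⊕1⊕1⊕1⊕0⊕1 = 0
s4 (pos 4,5,6,7,12,13,14,15): 1⊕1⊕1⊕1⊕0⊕0⊕0⊕1 = 1
s8 (pos 8,9,10,11,12,13,14,15): 1⊕1⊕1⊕1⊕0⊕0⊕0⊕1 = 1
Syndrome s8…s1 = 1100 → error at position 12.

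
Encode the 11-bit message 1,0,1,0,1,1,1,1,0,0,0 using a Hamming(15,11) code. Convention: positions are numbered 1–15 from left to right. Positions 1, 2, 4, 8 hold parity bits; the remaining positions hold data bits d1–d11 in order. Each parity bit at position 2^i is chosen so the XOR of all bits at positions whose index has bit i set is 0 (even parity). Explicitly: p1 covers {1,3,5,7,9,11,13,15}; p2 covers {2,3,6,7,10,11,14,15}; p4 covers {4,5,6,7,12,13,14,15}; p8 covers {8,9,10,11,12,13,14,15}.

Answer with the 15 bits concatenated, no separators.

Place data at non-parity positions: p1 p2 1 p4 0 1 0 p8 1 1 1 1 0 0 0
p1 (pos 1,3,5,7,9,11,13,15): XOR of data positions = 1⊕0⊕0⊕1⊕1⊕0⊕0 = 1
p2 (pos 2,3,6,7,10,11,14,15): XOR of data positions = 1⊕1⊕0⊕1⊕1⊕0⊕0 = 0
p4 (pos 4,5,6,7,12,13,14,15): XOR of data positions = 0⊕1⊕0⊕1⊕0⊕0⊕0 = 0
p8 (pos 8,9,10,11,12,13,14,15): XOR of data positions = 1⊕1⊕1⊕1⊕0⊕0⊕0 = 0
Codeword: 101001001111000

101001001111000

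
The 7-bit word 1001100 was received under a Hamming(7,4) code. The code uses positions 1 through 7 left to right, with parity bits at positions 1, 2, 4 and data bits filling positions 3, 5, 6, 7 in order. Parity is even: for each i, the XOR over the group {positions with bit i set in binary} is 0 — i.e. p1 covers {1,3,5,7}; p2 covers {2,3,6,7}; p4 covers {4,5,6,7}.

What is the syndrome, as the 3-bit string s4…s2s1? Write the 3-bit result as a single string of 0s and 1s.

000

s1 (pos 1,3,5,7): 1⊕0⊕1⊕0 = 0
s2 (pos 2,3,6,7): 0⊕0⊕0⊕0 = 0
s4 (pos 4,5,6,7): 1⊕1⊕0⊕0 = 0
Syndrome s4…s1 = 000 → no error.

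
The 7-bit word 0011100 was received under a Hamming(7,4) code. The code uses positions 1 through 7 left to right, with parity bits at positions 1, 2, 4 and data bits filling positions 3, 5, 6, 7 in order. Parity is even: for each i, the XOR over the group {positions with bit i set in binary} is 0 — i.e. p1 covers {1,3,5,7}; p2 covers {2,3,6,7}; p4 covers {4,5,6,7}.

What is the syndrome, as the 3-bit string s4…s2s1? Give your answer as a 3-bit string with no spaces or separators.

010

s1 (pos 1,3,5,7): 0⊕1⊕1⊕0 = 0
s2 (pos 2,3,6,7): 0⊕1⊕0⊕0 = 1
s4 (pos 4,5,6,7): 1⊕1⊕0⊕0 = 0
Syndrome s4…s1 = 010 → error at position 2.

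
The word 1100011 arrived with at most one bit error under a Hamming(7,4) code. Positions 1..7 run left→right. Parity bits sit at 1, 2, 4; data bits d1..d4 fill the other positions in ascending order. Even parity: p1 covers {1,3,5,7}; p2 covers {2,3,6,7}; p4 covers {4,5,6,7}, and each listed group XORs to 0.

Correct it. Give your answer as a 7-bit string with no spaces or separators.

s1 (pos 1,3,5,7): 1⊕0⊕0⊕1 = 0
s2 (pos 2,3,6,7): 1⊕0⊕1⊕1 = 1
s4 (pos 4,5,6,7): 0⊕0⊕1⊕1 = 0
Syndrome s4…s1 = 010 → error at position 2.
Flip position 2: 1100011 → 1000011

1000011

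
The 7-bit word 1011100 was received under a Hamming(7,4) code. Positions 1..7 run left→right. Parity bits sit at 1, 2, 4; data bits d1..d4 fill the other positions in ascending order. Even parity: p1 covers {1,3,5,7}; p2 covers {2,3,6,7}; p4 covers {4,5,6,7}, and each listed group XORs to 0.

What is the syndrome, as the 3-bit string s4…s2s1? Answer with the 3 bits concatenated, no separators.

011

s1 (pos 1,3,5,7): 1⊕1⊕1⊕0 = 1
s2 (pos 2,3,6,7): 0⊕1⊕0⊕0 = 1
s4 (pos 4,5,6,7): 1⊕1⊕0⊕0 = 0
Syndrome s4…s1 = 011 → error at position 3.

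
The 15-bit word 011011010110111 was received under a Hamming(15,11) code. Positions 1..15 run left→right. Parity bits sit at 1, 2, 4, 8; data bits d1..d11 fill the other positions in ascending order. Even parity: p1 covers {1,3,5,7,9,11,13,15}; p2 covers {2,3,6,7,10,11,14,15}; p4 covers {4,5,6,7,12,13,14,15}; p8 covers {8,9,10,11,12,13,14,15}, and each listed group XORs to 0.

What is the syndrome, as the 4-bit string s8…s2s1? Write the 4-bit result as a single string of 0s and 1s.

s1 (pos 1,3,5,7,9,11,13,15): 0⊕1⊕1⊕0⊕0⊕1⊕1⊕1 = 1
s2 (pos 2,3,6,7,10,11,14,15): 1⊕1⊕1⊕0⊕1⊕1⊕1⊕1 = 1
s4 (pos 4,5,6,7,12,13,14,15): 0⊕1⊕1⊕0⊕0⊕1⊕1⊕1 = 1
s8 (pos 8,9,10,11,12,13,14,15): 1⊕0⊕1⊕1⊕0⊕1⊕1⊕1 = 0
Syndrome s8…s1 = 0111 → error at position 7.

0111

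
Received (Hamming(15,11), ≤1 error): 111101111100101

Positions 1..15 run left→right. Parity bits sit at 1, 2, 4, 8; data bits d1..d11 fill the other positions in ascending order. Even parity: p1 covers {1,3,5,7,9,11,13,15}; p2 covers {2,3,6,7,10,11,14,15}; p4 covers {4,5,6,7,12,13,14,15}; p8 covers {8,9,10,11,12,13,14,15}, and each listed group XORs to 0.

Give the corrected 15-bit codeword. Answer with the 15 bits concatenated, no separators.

s1 (pos 1,3,5,7,9,11,13,15): 1⊕1⊕0⊕1⊕1⊕0⊕1⊕1 = 0
s2 (pos 2,3,6,7,10,11,14,15): 1⊕1⊕1⊕1⊕1⊕0⊕0⊕1 = 0
s4 (pos 4,5,6,7,12,13,14,15): 1⊕0⊕1⊕1⊕0⊕1⊕0⊕1 = 1
s8 (pos 8,9,10,11,12,13,14,15): 1⊕1⊕1⊕0⊕0⊕1⊕0⊕1 = 1
Syndrome s8…s1 = 1100 → error at position 12.
Flip position 12: 111101111100101 → 111101111101101

111101111101101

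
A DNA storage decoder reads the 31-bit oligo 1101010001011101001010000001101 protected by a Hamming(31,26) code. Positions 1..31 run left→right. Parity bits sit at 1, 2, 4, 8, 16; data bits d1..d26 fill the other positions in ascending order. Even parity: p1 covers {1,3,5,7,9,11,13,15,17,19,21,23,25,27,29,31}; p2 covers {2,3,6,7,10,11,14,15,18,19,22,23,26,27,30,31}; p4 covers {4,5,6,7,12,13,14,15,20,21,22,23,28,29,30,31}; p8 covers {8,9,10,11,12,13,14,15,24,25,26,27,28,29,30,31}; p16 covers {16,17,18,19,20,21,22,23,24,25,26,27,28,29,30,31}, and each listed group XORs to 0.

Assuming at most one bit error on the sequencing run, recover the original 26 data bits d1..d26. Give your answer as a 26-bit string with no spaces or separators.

00100100110001010000001101

s1 (pos 1,3,5,7,9,11,13,15,17,19,21,23,25,27,29,31): 1⊕0⊕0⊕0⊕0⊕0⊕1⊕0⊕0⊕1⊕1⊕0⊕0⊕0⊕1⊕1 = 0
s2 (pos 2,3,6,7,10,11,14,15,18,19,22,23,26,27,30,31): 1⊕0⊕1⊕0⊕1⊕0⊕1⊕0⊕0⊕1⊕0⊕0⊕0⊕0⊕0⊕1 = 0
s4 (pos 4,5,6,7,12,13,14,15,20,21,22,23,28,29,30,31): 1⊕0⊕1⊕0⊕1⊕1⊕1⊕0⊕0⊕1⊕0⊕0⊕1⊕1⊕0⊕1 = 1
s8 (pos 8,9,10,11,12,13,14,15,24,25,26,27,28,29,30,31): 0⊕0⊕1⊕0⊕1⊕1⊕1⊕0⊕0⊕0⊕0⊕0⊕1⊕1⊕0⊕1 = 1
s16 (pos 16,17,18,19,20,21,22,23,24,25,26,27,28,29,30,31): 1⊕0⊕0⊕1⊕0⊕1⊕0⊕0⊕0⊕0⊕0⊕0⊕1⊕1⊕0⊕1 = 0
Syndrome s16…s1 = 01100 → error at position 12.
Flip position 12: 1101010001011101001010000001101 → 1101010001001101001010000001101
Read data bits from positions 3,5,6,7,9,10,11,12,13,14,15,17,18,19,20,21,22,23,24,25,26,27,28,29,30,31: 00100100110001010000001101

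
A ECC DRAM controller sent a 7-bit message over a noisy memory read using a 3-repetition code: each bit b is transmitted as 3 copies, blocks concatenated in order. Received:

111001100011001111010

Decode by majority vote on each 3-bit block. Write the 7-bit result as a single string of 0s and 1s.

1001010

Block 1 (111): 3 ones → 1
Block 2 (001): 1 one → 0
Block 3 (100): 1 one → 0
Block 4 (011): 2 ones → 1
Block 5 (001): 1 one → 0
Block 6 (111): 3 ones → 1
Block 7 (010): 1 one → 0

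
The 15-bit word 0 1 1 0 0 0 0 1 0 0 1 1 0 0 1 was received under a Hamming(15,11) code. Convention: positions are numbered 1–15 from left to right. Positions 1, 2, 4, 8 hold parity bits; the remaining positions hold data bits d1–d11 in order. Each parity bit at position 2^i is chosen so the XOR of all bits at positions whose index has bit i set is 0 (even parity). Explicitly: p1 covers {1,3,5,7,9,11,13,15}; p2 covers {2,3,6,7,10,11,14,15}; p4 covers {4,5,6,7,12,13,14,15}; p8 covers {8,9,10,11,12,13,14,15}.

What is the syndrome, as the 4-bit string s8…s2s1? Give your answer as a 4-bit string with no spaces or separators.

s1 (pos 1,3,5,7,9,11,13,15): 0⊕1⊕0⊕0⊕0⊕1⊕0⊕1 = 1
s2 (pos 2,3,6,7,10,11,14,15): 1⊕1⊕0⊕0⊕0⊕1⊕0⊕1 = 0
s4 (pos 4,5,6,7,12,13,14,15): 0⊕0⊕0⊕0⊕1⊕0⊕0⊕1 = 0
s8 (pos 8,9,10,11,12,13,14,15): 1⊕0⊕0⊕1⊕1⊕0⊕0⊕1 = 0
Syndrome s8…s1 = 0001 → error at position 1.

0001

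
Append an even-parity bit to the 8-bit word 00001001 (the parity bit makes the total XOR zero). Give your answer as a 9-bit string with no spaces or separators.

XOR of the 8 data bits: 0⊕0⊕0⊕0⊕1⊕0⊕0⊕1 = 0
Parity bit = 0 (so all 9 bits XOR to 0).

000010010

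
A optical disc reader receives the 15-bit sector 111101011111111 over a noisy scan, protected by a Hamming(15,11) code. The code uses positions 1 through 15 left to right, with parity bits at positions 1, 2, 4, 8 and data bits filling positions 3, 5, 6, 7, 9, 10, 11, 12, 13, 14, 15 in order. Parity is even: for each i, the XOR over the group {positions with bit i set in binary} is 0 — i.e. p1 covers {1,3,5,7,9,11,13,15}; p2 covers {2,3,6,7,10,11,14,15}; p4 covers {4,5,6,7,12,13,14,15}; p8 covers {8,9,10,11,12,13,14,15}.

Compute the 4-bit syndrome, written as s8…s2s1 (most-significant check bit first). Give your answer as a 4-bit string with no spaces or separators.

0010

s1 (pos 1,3,5,7,9,11,13,15): 1⊕1⊕0⊕0⊕1⊕1⊕1⊕1 = 0
s2 (pos 2,3,6,7,10,11,14,15): 1⊕1⊕1⊕0⊕1⊕1⊕1⊕1 = 1
s4 (pos 4,5,6,7,12,13,14,15): 1⊕0⊕1⊕0⊕1⊕1⊕1⊕1 = 0
s8 (pos 8,9,10,11,12,13,14,15): 1⊕1⊕1⊕1⊕1⊕1⊕1⊕1 = 0
Syndrome s8…s1 = 0010 → error at position 2.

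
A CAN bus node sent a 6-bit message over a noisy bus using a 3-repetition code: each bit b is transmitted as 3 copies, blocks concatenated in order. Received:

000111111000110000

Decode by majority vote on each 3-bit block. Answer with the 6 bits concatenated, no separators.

Block 1 (000): 0 ones → 0
Block 2 (111): 3 ones → 1
Block 3 (111): 3 ones → 1
Block 4 (000): 0 ones → 0
Block 5 (110): 2 ones → 1
Block 6 (000): 0 ones → 0

011010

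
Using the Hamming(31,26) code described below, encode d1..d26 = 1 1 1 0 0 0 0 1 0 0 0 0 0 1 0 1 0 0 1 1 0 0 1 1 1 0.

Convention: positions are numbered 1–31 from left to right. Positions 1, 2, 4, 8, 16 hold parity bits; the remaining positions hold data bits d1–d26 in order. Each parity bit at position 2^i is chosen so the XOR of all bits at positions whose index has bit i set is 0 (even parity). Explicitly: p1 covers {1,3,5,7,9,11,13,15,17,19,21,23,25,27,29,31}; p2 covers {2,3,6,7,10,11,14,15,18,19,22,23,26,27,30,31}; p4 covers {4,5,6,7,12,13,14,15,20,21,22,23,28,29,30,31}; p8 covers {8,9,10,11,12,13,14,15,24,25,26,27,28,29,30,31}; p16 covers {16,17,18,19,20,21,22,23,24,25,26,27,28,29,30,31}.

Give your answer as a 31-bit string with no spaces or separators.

0011110000010001001010011001110

Place data at non-parity positions: p1 p2 1 p4 1 1 0 p8 0 0 0 1 0 0 0 p16 0 0 1 0 1 0 0 1 1 0 0 1 1 1 0
p1 (pos 1,3,5,7,9,11,13,15,17,19,21,23,25,27,29,31): XOR of data positions = 1⊕1⊕0⊕0⊕0⊕0⊕0⊕0⊕1⊕1⊕0⊕1⊕0⊕1⊕0 = 0
p2 (pos 2,3,6,7,10,11,14,15,18,19,22,23,26,27,30,31): XOR of data positions = 1⊕1⊕0⊕0⊕0⊕0⊕0⊕0⊕1⊕0⊕0⊕0⊕0⊕1⊕0 = 0
p4 (pos 4,5,6,7,12,13,14,15,20,21,22,23,28,29,30,31): XOR of data positions = 1⊕1⊕0⊕1⊕0⊕0⊕0⊕0⊕1⊕0⊕0⊕1⊕1⊕1⊕0 = 1
p8 (pos 8,9,10,11,12,13,14,15,24,25,26,27,28,29,30,31): XOR of data positions = 0⊕0⊕0⊕1⊕0⊕0⊕0⊕1⊕1⊕0⊕0⊕1⊕1⊕1⊕0 = 0
p16 (pos 16,17,18,19,20,21,22,23,24,25,26,27,28,29,30,31): XOR of data positions = 0⊕0⊕1⊕0⊕1⊕0⊕0⊕1⊕1⊕0⊕0⊕1⊕1⊕1⊕0 = 1
Codeword: 0011110000010001001010011001110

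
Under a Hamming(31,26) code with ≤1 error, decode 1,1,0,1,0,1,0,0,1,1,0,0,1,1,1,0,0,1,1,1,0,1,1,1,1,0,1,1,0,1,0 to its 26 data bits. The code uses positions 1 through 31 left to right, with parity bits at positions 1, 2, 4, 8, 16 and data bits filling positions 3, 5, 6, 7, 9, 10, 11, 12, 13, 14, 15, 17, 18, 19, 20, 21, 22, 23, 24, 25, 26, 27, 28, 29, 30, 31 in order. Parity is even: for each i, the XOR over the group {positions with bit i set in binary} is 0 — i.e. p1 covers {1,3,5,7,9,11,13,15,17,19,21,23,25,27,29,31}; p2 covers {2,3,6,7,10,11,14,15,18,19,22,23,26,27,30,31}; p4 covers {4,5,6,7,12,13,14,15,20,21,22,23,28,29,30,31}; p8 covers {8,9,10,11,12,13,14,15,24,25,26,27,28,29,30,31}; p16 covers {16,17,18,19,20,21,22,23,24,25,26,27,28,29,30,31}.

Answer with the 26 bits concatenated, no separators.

s1 (pos 1,3,5,7,9,11,13,15,17,19,21,23,25,27,29,31): 1⊕0⊕0⊕0⊕1⊕0⊕1⊕1⊕0⊕1⊕0⊕1⊕1⊕1⊕0⊕0 = 0
s2 (pos 2,3,6,7,10,11,14,15,18,19,22,23,26,27,30,31): 1⊕0⊕1⊕0⊕1⊕0⊕1⊕1⊕1⊕1⊕1⊕1⊕0⊕1⊕1⊕0 = 1
s4 (pos 4,5,6,7,12,13,14,15,20,21,22,23,28,29,30,31): 1⊕0⊕1⊕0⊕0⊕1⊕1⊕1⊕1⊕0⊕1⊕1⊕1⊕0⊕1⊕0 = 0
s8 (pos 8,9,10,11,12,13,14,15,24,25,26,27,28,29,30,31): 0⊕1⊕1⊕0⊕0⊕1⊕1⊕1⊕1⊕1⊕0⊕1⊕1⊕0⊕1⊕0 = 0
s16 (pos 16,17,18,19,20,21,22,23,24,25,26,27,28,29,30,31): 0⊕0⊕1⊕1⊕1⊕0⊕1⊕1⊕1⊕1⊕0⊕1⊕1⊕0⊕1⊕0 = 0
Syndrome s16…s1 = 00010 → error at position 2.
Flip position 2: 1101010011001110011101111011010 → 1001010011001110011101111011010
Read data bits from positions 3,5,6,7,9,10,11,12,13,14,15,17,18,19,20,21,22,23,24,25,26,27,28,29,30,31: 00101100111011101111011010

00101100111011101111011010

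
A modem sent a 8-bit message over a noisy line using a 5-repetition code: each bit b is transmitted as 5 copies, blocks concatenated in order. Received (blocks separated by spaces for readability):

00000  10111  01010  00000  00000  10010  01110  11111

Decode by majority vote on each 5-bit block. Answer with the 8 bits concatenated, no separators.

Block 1 (00000): 0 ones → 0
Block 2 (10111): 4 ones → 1
Block 3 (01010): 2 ones → 0
Block 4 (00000): 0 ones → 0
Block 5 (00000): 0 ones → 0
Block 6 (10010): 2 ones → 0
Block 7 (01110): 3 ones → 1
Block 8 (11111): 5 ones → 1

01000011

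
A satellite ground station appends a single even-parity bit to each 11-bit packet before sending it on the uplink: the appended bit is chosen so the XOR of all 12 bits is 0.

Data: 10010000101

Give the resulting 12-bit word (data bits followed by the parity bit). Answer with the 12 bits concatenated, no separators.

100100001010

XOR of the 11 data bits: 1⊕0⊕0⊕1⊕0⊕0⊕0⊕0⊕1⊕0⊕1 = 0
Parity bit = 0 (so all 12 bits XOR to 0).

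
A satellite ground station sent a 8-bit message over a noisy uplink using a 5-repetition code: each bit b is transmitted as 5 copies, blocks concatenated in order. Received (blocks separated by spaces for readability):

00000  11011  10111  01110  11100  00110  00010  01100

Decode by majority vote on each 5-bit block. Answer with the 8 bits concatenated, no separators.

Block 1 (00000): 0 ones → 0
Block 2 (11011): 4 ones → 1
Block 3 (10111): 4 ones → 1
Block 4 (01110): 3 ones → 1
Block 5 (11100): 3 ones → 1
Block 6 (00110): 2 ones → 0
Block 7 (00010): 1 one → 0
Block 8 (01100): 2 ones → 0

01111000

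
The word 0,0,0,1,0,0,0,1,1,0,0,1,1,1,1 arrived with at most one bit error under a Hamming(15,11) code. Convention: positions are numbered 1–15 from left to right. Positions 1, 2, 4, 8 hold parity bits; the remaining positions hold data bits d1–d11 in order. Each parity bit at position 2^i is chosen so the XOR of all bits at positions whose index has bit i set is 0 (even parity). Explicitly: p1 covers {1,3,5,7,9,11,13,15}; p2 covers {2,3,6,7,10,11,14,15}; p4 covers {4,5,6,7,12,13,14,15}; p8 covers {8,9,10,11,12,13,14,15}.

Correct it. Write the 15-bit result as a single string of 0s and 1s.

000110011001111

s1 (pos 1,3,5,7,9,11,13,15): 0⊕0⊕0⊕0⊕1⊕0⊕1⊕1 = 1
s2 (pos 2,3,6,7,10,11,14,15): 0⊕0⊕0⊕0⊕0⊕0⊕1⊕1 = 0
s4 (pos 4,5,6,7,12,13,14,15): 1⊕0⊕0⊕0⊕1⊕1⊕1⊕1 = 1
s8 (pos 8,9,10,11,12,13,14,15): 1⊕1⊕0⊕0⊕1⊕1⊕1⊕1 = 0
Syndrome s8…s1 = 0101 → error at position 5.
Flip position 5: 000100011001111 → 000110011001111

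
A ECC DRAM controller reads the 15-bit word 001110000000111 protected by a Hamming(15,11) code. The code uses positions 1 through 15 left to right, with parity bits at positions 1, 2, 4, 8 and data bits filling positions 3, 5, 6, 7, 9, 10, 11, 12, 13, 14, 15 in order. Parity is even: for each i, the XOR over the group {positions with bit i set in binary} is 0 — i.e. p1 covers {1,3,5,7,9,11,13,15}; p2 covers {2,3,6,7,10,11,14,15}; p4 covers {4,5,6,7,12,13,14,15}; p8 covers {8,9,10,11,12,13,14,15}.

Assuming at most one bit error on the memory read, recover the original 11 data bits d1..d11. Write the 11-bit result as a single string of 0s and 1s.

s1 (pos 1,3,5,7,9,11,13,15): 0⊕1⊕1⊕0⊕0⊕0⊕1⊕1 = 0
s2 (pos 2,3,6,7,10,11,14,15): 0⊕1⊕0⊕0⊕0⊕0⊕1⊕1 = 1
s4 (pos 4,5,6,7,12,13,14,15): 1⊕1⊕0⊕0⊕0⊕1⊕1⊕1 = 1
s8 (pos 8,9,10,11,12,13,14,15): 0⊕0⊕0⊕0⊕0⊕1⊕1⊕1 = 1
Syndrome s8…s1 = 1110 → error at position 14.
Flip position 14: 001110000000111 → 001110000000101
Read data bits from positions 3,5,6,7,9,10,11,12,13,14,15: 11000000101

11000000101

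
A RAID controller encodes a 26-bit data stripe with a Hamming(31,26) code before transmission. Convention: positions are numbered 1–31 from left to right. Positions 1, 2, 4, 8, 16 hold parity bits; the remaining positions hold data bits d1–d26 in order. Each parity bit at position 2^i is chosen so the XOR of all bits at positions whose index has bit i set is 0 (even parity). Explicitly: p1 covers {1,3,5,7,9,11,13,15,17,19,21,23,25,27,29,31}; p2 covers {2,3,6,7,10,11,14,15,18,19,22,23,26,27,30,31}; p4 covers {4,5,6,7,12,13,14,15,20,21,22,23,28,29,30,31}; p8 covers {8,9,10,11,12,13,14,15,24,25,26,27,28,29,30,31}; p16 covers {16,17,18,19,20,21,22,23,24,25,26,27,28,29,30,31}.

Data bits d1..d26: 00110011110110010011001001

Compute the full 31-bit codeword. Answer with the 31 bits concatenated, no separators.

Place data at non-parity positions: p1 p2 0 p4 0 1 1 p8 0 0 1 1 1 1 0 p16 1 1 0 0 1 0 0 1 1 0 0 1 0 0 1
p1 (pos 1,3,5,7,9,11,13,15,17,19,21,23,25,27,29,31): XOR of data positions = 0⊕0⊕1⊕0⊕1⊕1⊕0⊕1⊕0⊕1⊕0⊕1⊕0⊕0⊕1 = 1
p2 (pos 2,3,6,7,10,11,14,15,18,19,22,23,26,27,30,31): XOR of data positions = 0⊕1⊕1⊕0⊕1⊕1⊕0⊕1⊕0⊕0⊕0⊕0⊕0⊕0⊕1 = 0
p4 (pos 4,5,6,7,12,13,14,15,20,21,22,23,28,29,30,31): XOR of data positions = 0⊕1⊕1⊕1⊕1⊕1⊕0⊕0⊕1⊕0⊕0⊕1⊕0⊕0⊕1 = 0
p8 (pos 8,9,10,11,12,13,14,15,24,25,26,27,28,29,30,31): XOR of data positions = 0⊕0⊕1⊕1⊕1⊕1⊕0⊕1⊕1⊕0⊕0⊕1⊕0⊕0⊕1 = 0
p16 (pos 16,17,18,19,20,21,22,23,24,25,26,27,28,29,30,31): XOR of data positions = 1⊕1⊕0⊕0⊕1⊕0⊕0⊕1⊕1⊕0⊕0⊕1⊕0⊕0⊕1 = 1
Codeword: 1000011000111101110010011001001

1000011000111101110010011001001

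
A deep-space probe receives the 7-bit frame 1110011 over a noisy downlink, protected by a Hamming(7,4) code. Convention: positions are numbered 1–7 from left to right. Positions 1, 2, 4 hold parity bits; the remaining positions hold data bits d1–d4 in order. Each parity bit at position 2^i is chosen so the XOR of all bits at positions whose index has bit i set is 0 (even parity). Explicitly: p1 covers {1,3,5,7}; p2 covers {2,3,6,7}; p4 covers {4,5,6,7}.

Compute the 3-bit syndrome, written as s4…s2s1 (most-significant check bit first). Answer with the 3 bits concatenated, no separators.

001

s1 (pos 1,3,5,7): 1⊕1⊕0⊕1 = 1
s2 (pos 2,3,6,7): 1⊕1⊕1⊕1 = 0
s4 (pos 4,5,6,7): 0⊕0⊕1⊕1 = 0
Syndrome s4…s1 = 001 → error at position 1.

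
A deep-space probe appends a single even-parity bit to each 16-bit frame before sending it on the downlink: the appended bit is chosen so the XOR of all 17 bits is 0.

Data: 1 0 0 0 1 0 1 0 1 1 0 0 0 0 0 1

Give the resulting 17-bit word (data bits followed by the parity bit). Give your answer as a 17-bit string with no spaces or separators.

10001010110000010

XOR of the 16 data bits: 1⊕0⊕0⊕0⊕1⊕0⊕1⊕0⊕1⊕1⊕0⊕0⊕0⊕0⊕0⊕1 = 0
Parity bit = 0 (so all 17 bits XOR to 0).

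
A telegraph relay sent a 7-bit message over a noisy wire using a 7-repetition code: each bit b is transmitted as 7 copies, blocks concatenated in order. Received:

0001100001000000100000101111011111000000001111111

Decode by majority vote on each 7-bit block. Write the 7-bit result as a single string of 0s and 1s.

0001101

Block 1 (0001100): 2 ones → 0
Block 2 (0010000): 1 one → 0
Block 3 (0010000): 1 one → 0
Block 4 (0101111): 5 ones → 1
Block 5 (0111110): 5 ones → 1
Block 6 (0000000): 0 ones → 0
Block 7 (1111111): 7 ones → 1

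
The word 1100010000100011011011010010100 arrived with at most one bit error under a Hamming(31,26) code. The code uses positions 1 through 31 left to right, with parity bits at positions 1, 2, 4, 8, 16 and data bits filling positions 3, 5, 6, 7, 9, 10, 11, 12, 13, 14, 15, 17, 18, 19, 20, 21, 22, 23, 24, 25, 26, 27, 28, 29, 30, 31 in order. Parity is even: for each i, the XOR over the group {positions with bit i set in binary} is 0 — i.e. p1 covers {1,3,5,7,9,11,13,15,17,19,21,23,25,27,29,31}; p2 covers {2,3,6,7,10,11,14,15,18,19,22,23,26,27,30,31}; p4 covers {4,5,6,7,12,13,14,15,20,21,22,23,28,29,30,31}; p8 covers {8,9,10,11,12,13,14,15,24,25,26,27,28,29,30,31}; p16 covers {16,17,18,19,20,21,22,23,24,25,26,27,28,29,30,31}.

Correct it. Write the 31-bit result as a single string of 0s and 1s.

1100010000101011011011010010100

s1 (pos 1,3,5,7,9,11,13,15,17,19,21,23,25,27,29,31): 1⊕0⊕0⊕0⊕0⊕1⊕0⊕1⊕0⊕1⊕1⊕0⊕0⊕1⊕1⊕0 = 1
s2 (pos 2,3,6,7,10,11,14,15,18,19,22,23,26,27,30,31): 1⊕0⊕1⊕0⊕0⊕1⊕0⊕1⊕1⊕1⊕1⊕0⊕0⊕1⊕0⊕0 = 0
s4 (pos 4,5,6,7,12,13,14,15,20,21,22,23,28,29,30,31): 0⊕0⊕1⊕0⊕0⊕0⊕0⊕1⊕0⊕1⊕1⊕0⊕0⊕1⊕0⊕0 = 1
s8 (pos 8,9,10,11,12,13,14,15,24,25,26,27,28,29,30,31): 0⊕0⊕0⊕1⊕0⊕0⊕0⊕1⊕1⊕0⊕0⊕1⊕0⊕1⊕0⊕0 = 1
s16 (pos 16,17,18,19,20,21,22,23,24,25,26,27,28,29,30,31): 1⊕0⊕1⊕1⊕0⊕1⊕1⊕0⊕1⊕0⊕0⊕1⊕0⊕1⊕0⊕0 = 0
Syndrome s16…s1 = 01101 → error at position 13.
Flip position 13: 1100010000100011011011010010100 → 1100010000101011011011010010100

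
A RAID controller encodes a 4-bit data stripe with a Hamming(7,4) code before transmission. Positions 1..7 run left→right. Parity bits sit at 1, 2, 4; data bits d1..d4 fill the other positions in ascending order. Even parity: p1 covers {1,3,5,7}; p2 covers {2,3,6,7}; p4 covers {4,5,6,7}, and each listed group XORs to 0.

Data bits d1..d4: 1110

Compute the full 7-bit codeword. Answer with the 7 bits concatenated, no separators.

Place data at non-parity positions: p1 p2 1 p4 1 1 0
p1 (pos 1,3,5,7): XOR of data positions = 1⊕1⊕0 = 0
p2 (pos 2,3,6,7): XOR of data positions = 1⊕1⊕0 = 0
p4 (pos 4,5,6,7): XOR of data positions = 1⊕1⊕0 = 0
Codeword: 0010110

0010110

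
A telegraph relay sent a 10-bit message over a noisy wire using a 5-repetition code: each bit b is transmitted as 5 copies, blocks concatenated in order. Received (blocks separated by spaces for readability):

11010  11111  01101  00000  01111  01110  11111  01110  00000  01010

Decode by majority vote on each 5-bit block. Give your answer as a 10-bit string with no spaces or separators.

Block 1 (11010): 3 ones → 1
Block 2 (11111): 5 ones → 1
Block 3 (01101): 3 ones → 1
Block 4 (00000): 0 ones → 0
Block 5 (01111): 4 ones → 1
Block 6 (01110): 3 ones → 1
Block 7 (11111): 5 ones → 1
Block 8 (01110): 3 ones → 1
Block 9 (00000): 0 ones → 0
Block 10 (01010): 2 ones → 0

1110111100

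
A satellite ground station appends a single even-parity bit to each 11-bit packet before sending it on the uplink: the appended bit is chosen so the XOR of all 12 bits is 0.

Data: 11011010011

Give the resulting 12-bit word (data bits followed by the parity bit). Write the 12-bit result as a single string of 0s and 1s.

110110100111

XOR of the 11 data bits: 1⊕1⊕0⊕1⊕1⊕0⊕1⊕0⊕0⊕1⊕1 = 1
Parity bit = 1 (so all 12 bits XOR to 0).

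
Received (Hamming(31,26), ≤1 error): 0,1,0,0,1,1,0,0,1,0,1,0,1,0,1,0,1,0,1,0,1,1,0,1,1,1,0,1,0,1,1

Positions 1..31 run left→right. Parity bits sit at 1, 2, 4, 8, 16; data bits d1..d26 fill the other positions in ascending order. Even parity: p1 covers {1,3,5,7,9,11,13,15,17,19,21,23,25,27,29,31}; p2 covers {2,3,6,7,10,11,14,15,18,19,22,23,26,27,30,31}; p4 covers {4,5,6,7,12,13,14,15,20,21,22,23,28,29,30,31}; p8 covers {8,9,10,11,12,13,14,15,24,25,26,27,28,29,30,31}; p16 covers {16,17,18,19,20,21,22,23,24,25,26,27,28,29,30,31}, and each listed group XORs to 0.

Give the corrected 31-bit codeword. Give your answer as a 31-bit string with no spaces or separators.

s1 (pos 1,3,5,7,9,11,13,15,17,19,21,23,25,27,29,31): 0⊕0⊕1⊕0⊕1⊕1⊕1⊕1⊕1⊕1⊕1⊕0⊕1⊕0⊕0⊕1 = 0
s2 (pos 2,3,6,7,10,11,14,15,18,19,22,23,26,27,30,31): 1⊕0⊕1⊕0⊕0⊕1⊕0⊕1⊕0⊕1⊕1⊕0⊕1⊕0⊕1⊕1 = 1
s4 (pos 4,5,6,7,12,13,14,15,20,21,22,23,28,29,30,31): 0⊕1⊕1⊕0⊕0⊕1⊕0⊕1⊕0⊕1⊕1⊕0⊕1⊕0⊕1⊕1 = 1
s8 (pos 8,9,10,11,12,13,14,15,24,25,26,27,28,29,30,31): 0⊕1⊕0⊕1⊕0⊕1⊕0⊕1⊕1⊕1⊕1⊕0⊕1⊕0⊕1⊕1 = 0
s16 (pos 16,17,18,19,20,21,22,23,24,25,26,27,28,29,30,31): 0⊕1⊕0⊕1⊕0⊕1⊕1⊕0⊕1⊕1⊕1⊕0⊕1⊕0⊕1⊕1 = 0
Syndrome s16…s1 = 00110 → error at position 6.
Flip position 6: 0100110010101010101011011101011 → 0100100010101010101011011101011

0100100010101010101011011101011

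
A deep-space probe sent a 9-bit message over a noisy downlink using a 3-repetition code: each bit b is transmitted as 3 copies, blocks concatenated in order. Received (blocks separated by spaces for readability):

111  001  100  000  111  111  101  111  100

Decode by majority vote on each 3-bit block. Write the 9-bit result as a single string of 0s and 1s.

Block 1 (111): 3 ones → 1
Block 2 (001): 1 one → 0
Block 3 (100): 1 one → 0
Block 4 (000): 0 ones → 0
Block 5 (111): 3 ones → 1
Block 6 (111): 3 ones → 1
Block 7 (101): 2 ones → 1
Block 8 (111): 3 ones → 1
Block 9 (100): 1 one → 0

100011110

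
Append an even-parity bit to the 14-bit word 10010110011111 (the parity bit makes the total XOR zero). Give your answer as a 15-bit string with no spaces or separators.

XOR of the 14 data bits: 1⊕0⊕0⊕1⊕0⊕1⊕1⊕0⊕0⊕1⊕1⊕1⊕1⊕1 = 1
Parity bit = 1 (so all 15 bits XOR to 0).

100101100111111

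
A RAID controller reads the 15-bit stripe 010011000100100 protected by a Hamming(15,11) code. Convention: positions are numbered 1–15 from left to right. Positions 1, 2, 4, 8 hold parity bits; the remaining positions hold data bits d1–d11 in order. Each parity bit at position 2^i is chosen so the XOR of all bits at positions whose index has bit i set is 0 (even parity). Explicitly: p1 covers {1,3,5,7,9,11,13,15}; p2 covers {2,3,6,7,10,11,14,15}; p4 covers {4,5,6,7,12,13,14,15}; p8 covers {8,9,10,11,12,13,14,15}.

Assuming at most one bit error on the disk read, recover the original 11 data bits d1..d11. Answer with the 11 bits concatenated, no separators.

01000100100

s1 (pos 1,3,5,7,9,11,13,15): 0⊕0⊕1⊕0⊕0⊕0⊕1⊕0 = 0
s2 (pos 2,3,6,7,10,11,14,15): 1⊕0⊕1⊕0⊕1⊕0⊕0⊕0 = 1
s4 (pos 4,5,6,7,12,13,14,15): 0⊕1⊕1⊕0⊕0⊕1⊕0⊕0 = 1
s8 (pos 8,9,10,11,12,13,14,15): 0⊕0⊕1⊕0⊕0⊕1⊕0⊕0 = 0
Syndrome s8…s1 = 0110 → error at position 6.
Flip position 6: 010011000100100 → 010010000100100
Read data bits from positions 3,5,6,7,9,10,11,12,13,14,15: 01000100100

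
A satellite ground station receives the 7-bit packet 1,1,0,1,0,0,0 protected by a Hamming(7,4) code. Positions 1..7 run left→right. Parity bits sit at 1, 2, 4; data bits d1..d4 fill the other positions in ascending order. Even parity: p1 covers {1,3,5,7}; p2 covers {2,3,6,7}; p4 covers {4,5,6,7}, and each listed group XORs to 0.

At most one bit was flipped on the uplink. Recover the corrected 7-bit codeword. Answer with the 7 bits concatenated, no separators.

s1 (pos 1,3,5,7): 1⊕0⊕0⊕0 = 1
s2 (pos 2,3,6,7): 1⊕0⊕0⊕0 = 1
s4 (pos 4,5,6,7): 1⊕0⊕0⊕0 = 1
Syndrome s4…s1 = 111 → error at position 7.
Flip position 7: 1101000 → 1101001

1101001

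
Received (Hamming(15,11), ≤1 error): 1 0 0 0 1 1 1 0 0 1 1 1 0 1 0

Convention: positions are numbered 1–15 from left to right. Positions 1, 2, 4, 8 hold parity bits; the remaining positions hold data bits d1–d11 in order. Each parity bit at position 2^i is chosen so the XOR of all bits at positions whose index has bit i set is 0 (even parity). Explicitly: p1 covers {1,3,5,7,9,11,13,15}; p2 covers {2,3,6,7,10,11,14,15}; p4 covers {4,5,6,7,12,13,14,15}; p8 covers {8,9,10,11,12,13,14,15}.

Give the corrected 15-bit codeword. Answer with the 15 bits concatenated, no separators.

s1 (pos 1,3,5,7,9,11,13,15): 1⊕0⊕1⊕1⊕0⊕1⊕0⊕0 = 0
s2 (pos 2,3,6,7,10,11,14,15): 0⊕0⊕1⊕1⊕1⊕1⊕1⊕0 = 1
s4 (pos 4,5,6,7,12,13,14,15): 0⊕1⊕1⊕1⊕1⊕0⊕1⊕0 = 1
s8 (pos 8,9,10,11,12,13,14,15): 0⊕0⊕1⊕1⊕1⊕0⊕1⊕0 = 0
Syndrome s8…s1 = 0110 → error at position 6.
Flip position 6: 100011100111010 → 100010100111010

100010100111010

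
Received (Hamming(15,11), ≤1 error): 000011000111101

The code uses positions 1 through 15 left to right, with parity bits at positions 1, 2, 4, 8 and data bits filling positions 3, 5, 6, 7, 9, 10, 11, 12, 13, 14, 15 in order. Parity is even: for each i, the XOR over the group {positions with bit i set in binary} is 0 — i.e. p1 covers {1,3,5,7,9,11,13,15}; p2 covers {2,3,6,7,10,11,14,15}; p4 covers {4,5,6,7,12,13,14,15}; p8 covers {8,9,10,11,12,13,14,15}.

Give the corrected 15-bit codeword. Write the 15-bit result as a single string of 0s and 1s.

000011000110101

s1 (pos 1,3,5,7,9,11,13,15): 0⊕0⊕1⊕0⊕0⊕1⊕1⊕1 = 0
s2 (pos 2,3,6,7,10,11,14,15): 0⊕0⊕1⊕0⊕1⊕1⊕0⊕1 = 0
s4 (pos 4,5,6,7,12,13,14,15): 0⊕1⊕1⊕0⊕1⊕1⊕0⊕1 = 1
s8 (pos 8,9,10,11,12,13,14,15): 0⊕0⊕1⊕1⊕1⊕1⊕0⊕1 = 1
Syndrome s8…s1 = 1100 → error at position 12.
Flip position 12: 000011000111101 → 000011000110101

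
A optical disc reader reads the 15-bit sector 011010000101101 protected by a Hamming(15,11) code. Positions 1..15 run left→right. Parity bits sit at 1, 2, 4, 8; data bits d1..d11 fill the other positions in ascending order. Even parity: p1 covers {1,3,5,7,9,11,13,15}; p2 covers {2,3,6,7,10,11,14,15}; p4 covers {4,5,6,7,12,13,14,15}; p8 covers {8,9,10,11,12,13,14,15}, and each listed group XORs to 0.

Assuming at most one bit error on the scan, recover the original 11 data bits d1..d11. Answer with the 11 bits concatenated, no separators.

s1 (pos 1,3,5,7,9,11,13,15): 0⊕1⊕1⊕0⊕0⊕0⊕1⊕1 = 0
s2 (pos 2,3,6,7,10,11,14,15): 1⊕1⊕0⊕0⊕1⊕0⊕0⊕1 = 0
s4 (pos 4,5,6,7,12,13,14,15): 0⊕1⊕0⊕0⊕1⊕1⊕0⊕1 = 0
s8 (pos 8,9,10,11,12,13,14,15): 0⊕0⊕1⊕0⊕1⊕1⊕0⊕1 = 0
Syndrome s8…s1 = 0000 → no error.
Read data bits from positions 3,5,6,7,9,10,11,12,13,14,15: 11000101101

11000101101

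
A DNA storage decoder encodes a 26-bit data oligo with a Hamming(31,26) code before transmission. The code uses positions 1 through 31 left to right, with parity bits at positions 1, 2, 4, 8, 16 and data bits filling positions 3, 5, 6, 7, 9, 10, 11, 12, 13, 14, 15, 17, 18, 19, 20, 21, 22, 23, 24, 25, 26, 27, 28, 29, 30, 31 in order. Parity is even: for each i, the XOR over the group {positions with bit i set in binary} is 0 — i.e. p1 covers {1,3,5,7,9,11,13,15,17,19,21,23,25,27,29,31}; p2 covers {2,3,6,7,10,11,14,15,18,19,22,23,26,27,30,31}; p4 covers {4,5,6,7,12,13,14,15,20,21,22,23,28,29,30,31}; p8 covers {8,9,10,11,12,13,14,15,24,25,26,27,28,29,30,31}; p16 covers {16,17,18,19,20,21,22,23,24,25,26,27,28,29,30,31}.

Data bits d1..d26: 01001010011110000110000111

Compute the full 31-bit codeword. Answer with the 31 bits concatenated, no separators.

0101100010100111110000110000111

Place data at non-parity positions: p1 p2 0 p4 1 0 0 p8 1 0 1 0 0 1 1 p16 1 1 0 0 0 0 1 1 0 0 0 0 1 1 1
p1 (pos 1,3,5,7,9,11,13,15,17,19,21,23,25,27,29,31): XOR of data positions = 0⊕1⊕0⊕1⊕1⊕0⊕1⊕1⊕0⊕0⊕1⊕0⊕0⊕1⊕1 = 0
p2 (pos 2,3,6,7,10,11,14,15,18,19,22,23,26,27,30,31): XOR of data positions = 0⊕0⊕0⊕0⊕1⊕1⊕1⊕1⊕0⊕0⊕1⊕0⊕0⊕1⊕1 = 1
p4 (pos 4,5,6,7,12,13,14,15,20,21,22,23,28,29,30,31): XOR of data positions = 1⊕0⊕0⊕0⊕0⊕1⊕1⊕0⊕0⊕0⊕1⊕0⊕1⊕1⊕1 = 1
p8 (pos 8,9,10,11,12,13,14,15,24,25,26,27,28,29,30,31): XOR of data positions = 1⊕0⊕1⊕0⊕0⊕1⊕1⊕1⊕0⊕0⊕0⊕0⊕1⊕1⊕1 = 0
p16 (pos 16,17,18,19,20,21,22,23,24,25,26,27,28,29,30,31): XOR of data positions = 1⊕1⊕0⊕0⊕0⊕0⊕1⊕1⊕0⊕0⊕0⊕0⊕1⊕1⊕1 = 1
Codeword: 0101100010100111110000110000111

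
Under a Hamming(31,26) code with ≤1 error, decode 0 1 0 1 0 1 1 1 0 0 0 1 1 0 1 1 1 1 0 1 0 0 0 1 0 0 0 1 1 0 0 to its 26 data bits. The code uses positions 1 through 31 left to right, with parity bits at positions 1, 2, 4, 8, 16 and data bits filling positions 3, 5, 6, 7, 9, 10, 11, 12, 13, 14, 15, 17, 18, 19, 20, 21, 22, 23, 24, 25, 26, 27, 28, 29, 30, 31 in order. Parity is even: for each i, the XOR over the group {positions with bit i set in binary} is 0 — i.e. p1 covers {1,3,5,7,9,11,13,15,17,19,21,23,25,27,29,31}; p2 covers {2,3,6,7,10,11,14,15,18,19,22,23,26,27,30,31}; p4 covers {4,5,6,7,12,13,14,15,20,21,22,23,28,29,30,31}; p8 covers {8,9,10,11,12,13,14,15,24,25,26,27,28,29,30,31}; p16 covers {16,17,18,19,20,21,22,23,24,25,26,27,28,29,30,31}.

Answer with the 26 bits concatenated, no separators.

00110001101110100010001101

s1 (pos 1,3,5,7,9,11,13,15,17,19,21,23,25,27,29,31): 0⊕0⊕0⊕1⊕0⊕0⊕1⊕1⊕1⊕0⊕0⊕0⊕0⊕0⊕1⊕0 = 1
s2 (pos 2,3,6,7,10,11,14,15,18,19,22,23,26,27,30,31): 1⊕0⊕1⊕1⊕0⊕0⊕0⊕1⊕1⊕0⊕0⊕0⊕0⊕0⊕0⊕0 = 1
s4 (pos 4,5,6,7,12,13,14,15,20,21,22,23,28,29,30,31): 1⊕0⊕1⊕1⊕1⊕1⊕0⊕1⊕1⊕0⊕0⊕0⊕1⊕1⊕0⊕0 = 1
s8 (pos 8,9,10,11,12,13,14,15,24,25,26,27,28,29,30,31): 1⊕0⊕0⊕0⊕1⊕1⊕0⊕1⊕1⊕0⊕0⊕0⊕1⊕1⊕0⊕0 = 1
s16 (pos 16,17,18,19,20,21,22,23,24,25,26,27,28,29,30,31): 1⊕1⊕1⊕0⊕1⊕0⊕0⊕0⊕1⊕0⊕0⊕0⊕1⊕1⊕0⊕0 = 1
Syndrome s16…s1 = 11111 → error at position 31.
Flip position 31: 0101011100011011110100010001100 → 0101011100011011110100010001101
Read data bits from positions 3,5,6,7,9,10,11,12,13,14,15,17,18,19,20,21,22,23,24,25,26,27,28,29,30,31: 00110001101110100010001101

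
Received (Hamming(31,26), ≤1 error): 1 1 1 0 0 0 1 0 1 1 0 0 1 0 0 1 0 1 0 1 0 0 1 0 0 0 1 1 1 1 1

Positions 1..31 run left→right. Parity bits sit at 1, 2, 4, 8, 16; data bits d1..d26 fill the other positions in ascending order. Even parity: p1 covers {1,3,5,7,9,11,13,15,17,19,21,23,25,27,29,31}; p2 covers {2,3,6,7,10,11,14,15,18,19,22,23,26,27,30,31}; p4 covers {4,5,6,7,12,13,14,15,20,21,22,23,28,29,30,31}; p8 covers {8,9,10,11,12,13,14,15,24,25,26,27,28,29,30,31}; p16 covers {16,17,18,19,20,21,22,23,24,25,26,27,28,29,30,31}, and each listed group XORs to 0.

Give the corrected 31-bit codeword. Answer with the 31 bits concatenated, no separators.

s1 (pos 1,3,5,7,9,11,13,15,17,19,21,23,25,27,29,31): 1⊕1⊕0⊕1⊕1⊕0⊕1⊕0⊕0⊕0⊕0⊕1⊕0⊕1⊕1⊕1 = 1
s2 (pos 2,3,6,7,10,11,14,15,18,19,22,23,26,27,30,31): 1⊕1⊕0⊕1⊕1⊕0⊕0⊕0⊕1⊕0⊕0⊕1⊕0⊕1⊕1⊕1 = 1
s4 (pos 4,5,6,7,12,13,14,15,20,21,22,23,28,29,30,31): 0⊕0⊕0⊕1⊕0⊕1⊕0⊕0⊕1⊕0⊕0⊕1⊕1⊕1⊕1⊕1 = 0
s8 (pos 8,9,10,11,12,13,14,15,24,25,26,27,28,29,30,31): 0⊕1⊕1⊕0⊕0⊕1⊕0⊕0⊕0⊕0⊕0⊕1⊕1⊕1⊕1⊕1 = 0
s16 (pos 16,17,18,19,20,21,22,23,24,25,26,27,28,29,30,31): 1⊕0⊕1⊕0⊕1⊕0⊕0⊕1⊕0⊕0⊕0⊕1⊕1⊕1⊕1⊕1 = 1
Syndrome s16…s1 = 10011 → error at position 19.
Flip position 19: 1110001011001001010100100011111 → 1110001011001001011100100011111

1110001011001001011100100011111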